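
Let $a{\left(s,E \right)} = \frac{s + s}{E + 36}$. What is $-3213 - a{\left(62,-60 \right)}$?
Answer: $- \frac{19247}{6} \approx -3207.8$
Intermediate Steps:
$a{\left(s,E \right)} = \frac{2 s}{36 + E}$
$-3213 - a{\left(62,-60 \right)} = -3213 - 2 \cdot 62 \frac{1}{36 - 60} = -3213 - 2 \cdot 62 \frac{1}{-24} = -3213 - 2 \cdot 62 \left(- \frac{1}{24}\right) = -3213 - - \frac{31}{6} = -3213 + \frac{31}{6} = - \frac{19247}{6}$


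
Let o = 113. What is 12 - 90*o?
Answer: -10158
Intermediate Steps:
12 - 90*o = 12 - 90*113 = 12 - 10170 = -10158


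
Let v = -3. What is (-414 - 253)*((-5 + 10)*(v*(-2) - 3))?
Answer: -10005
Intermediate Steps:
(-414 - 253)*((-5 + 10)*(v*(-2) - 3)) = (-414 - 253)*((-5 + 10)*(-3*(-2) - 3)) = -3335*(6 - 3) = -3335*3 = -667*15 = -10005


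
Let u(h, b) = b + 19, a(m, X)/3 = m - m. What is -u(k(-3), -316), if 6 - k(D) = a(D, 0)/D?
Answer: 297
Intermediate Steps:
a(m, X) = 0 (a(m, X) = 3*(m - m) = 3*0 = 0)
k(D) = 6 (k(D) = 6 - 0/D = 6 - 1*0 = 6 + 0 = 6)
u(h, b) = 19 + b
-u(k(-3), -316) = -(19 - 316) = -1*(-297) = 297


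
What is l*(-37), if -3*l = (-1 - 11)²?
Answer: 1776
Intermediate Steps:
l = -48 (l = -(-1 - 11)²/3 = -⅓*(-12)² = -⅓*144 = -48)
l*(-37) = -48*(-37) = 1776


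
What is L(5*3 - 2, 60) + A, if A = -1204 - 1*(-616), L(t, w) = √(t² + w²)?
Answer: -588 + √3769 ≈ -526.61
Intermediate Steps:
A = -588 (A = -1204 + 616 = -588)
L(5*3 - 2, 60) + A = √((5*3 - 2)² + 60²) - 588 = √((15 - 2)² + 3600) - 588 = √(13² + 3600) - 588 = √(169 + 3600) - 588 = √3769 - 588 = -588 + √3769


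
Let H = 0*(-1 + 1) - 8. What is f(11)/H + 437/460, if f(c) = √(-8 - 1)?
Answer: 19/20 - 3*I/8 ≈ 0.95 - 0.375*I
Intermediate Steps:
H = -8 (H = 0*0 - 8 = 0 - 8 = -8)
f(c) = 3*I (f(c) = √(-9) = 3*I)
f(11)/H + 437/460 = (3*I)/(-8) + 437/460 = (3*I)*(-⅛) + 437*(1/460) = -3*I/8 + 19/20 = 19/20 - 3*I/8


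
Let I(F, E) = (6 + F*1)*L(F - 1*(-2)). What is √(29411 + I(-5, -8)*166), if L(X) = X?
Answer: √28913 ≈ 170.04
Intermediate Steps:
I(F, E) = (2 + F)*(6 + F) (I(F, E) = (6 + F*1)*(F - 1*(-2)) = (6 + F)*(F + 2) = (6 + F)*(2 + F) = (2 + F)*(6 + F))
√(29411 + I(-5, -8)*166) = √(29411 + ((2 - 5)*(6 - 5))*166) = √(29411 - 3*1*166) = √(29411 - 3*166) = √(29411 - 498) = √28913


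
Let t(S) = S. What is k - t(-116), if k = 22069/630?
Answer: 95149/630 ≈ 151.03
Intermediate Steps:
k = 22069/630 (k = 22069*(1/630) = 22069/630 ≈ 35.030)
k - t(-116) = 22069/630 - 1*(-116) = 22069/630 + 116 = 95149/630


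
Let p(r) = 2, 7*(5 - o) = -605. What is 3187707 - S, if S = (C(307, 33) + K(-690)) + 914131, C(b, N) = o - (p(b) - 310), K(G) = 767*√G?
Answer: 15912236/7 - 767*I*√690 ≈ 2.2732e+6 - 20147.0*I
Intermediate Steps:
o = 640/7 (o = 5 - ⅐*(-605) = 5 + 605/7 = 640/7 ≈ 91.429)
C(b, N) = 2796/7 (C(b, N) = 640/7 - (2 - 310) = 640/7 - 1*(-308) = 640/7 + 308 = 2796/7)
S = 6401713/7 + 767*I*√690 (S = (2796/7 + 767*√(-690)) + 914131 = (2796/7 + 767*(I*√690)) + 914131 = (2796/7 + 767*I*√690) + 914131 = 6401713/7 + 767*I*√690 ≈ 9.1453e+5 + 20147.0*I)
3187707 - S = 3187707 - (6401713/7 + 767*I*√690) = 3187707 + (-6401713/7 - 767*I*√690) = 15912236/7 - 767*I*√690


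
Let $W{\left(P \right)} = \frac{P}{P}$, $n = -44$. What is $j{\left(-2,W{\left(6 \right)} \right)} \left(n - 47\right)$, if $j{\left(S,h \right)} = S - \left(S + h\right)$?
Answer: $91$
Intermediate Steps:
$W{\left(P \right)} = 1$
$j{\left(S,h \right)} = - h$ ($j{\left(S,h \right)} = S - \left(S + h\right) = - h$)
$j{\left(-2,W{\left(6 \right)} \right)} \left(n - 47\right) = \left(-1\right) 1 \left(-44 - 47\right) = \left(-1\right) \left(-91\right) = 91$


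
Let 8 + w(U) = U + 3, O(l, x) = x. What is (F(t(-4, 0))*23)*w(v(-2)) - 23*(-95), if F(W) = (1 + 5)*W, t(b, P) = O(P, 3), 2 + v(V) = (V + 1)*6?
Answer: -3197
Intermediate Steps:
v(V) = 4 + 6*V (v(V) = -2 + (V + 1)*6 = -2 + (1 + V)*6 = -2 + (6 + 6*V) = 4 + 6*V)
t(b, P) = 3
F(W) = 6*W
w(U) = -5 + U (w(U) = -8 + (U + 3) = -8 + (3 + U) = -5 + U)
(F(t(-4, 0))*23)*w(v(-2)) - 23*(-95) = ((6*3)*23)*(-5 + (4 + 6*(-2))) - 23*(-95) = (18*23)*(-5 + (4 - 12)) + 2185 = 414*(-5 - 8) + 2185 = 414*(-13) + 2185 = -5382 + 2185 = -3197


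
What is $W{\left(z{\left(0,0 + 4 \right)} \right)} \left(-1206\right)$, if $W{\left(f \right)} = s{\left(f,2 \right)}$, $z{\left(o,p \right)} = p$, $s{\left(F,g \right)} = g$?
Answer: $-2412$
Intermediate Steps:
$W{\left(f \right)} = 2$
$W{\left(z{\left(0,0 + 4 \right)} \right)} \left(-1206\right) = 2 \left(-1206\right) = -2412$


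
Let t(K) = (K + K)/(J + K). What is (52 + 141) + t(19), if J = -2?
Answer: 3319/17 ≈ 195.24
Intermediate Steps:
t(K) = 2*K/(-2 + K) (t(K) = (K + K)/(-2 + K) = (2*K)/(-2 + K) = 2*K/(-2 + K))
(52 + 141) + t(19) = (52 + 141) + 2*19/(-2 + 19) = 193 + 2*19/17 = 193 + 2*19*(1/17) = 193 + 38/17 = 3319/17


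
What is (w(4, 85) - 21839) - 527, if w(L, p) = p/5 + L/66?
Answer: -737515/33 ≈ -22349.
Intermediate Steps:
w(L, p) = p/5 + L/66 (w(L, p) = p*(1/5) + L*(1/66) = p/5 + L/66)
(w(4, 85) - 21839) - 527 = (((1/5)*85 + (1/66)*4) - 21839) - 527 = ((17 + 2/33) - 21839) - 527 = (563/33 - 21839) - 527 = -720124/33 - 527 = -737515/33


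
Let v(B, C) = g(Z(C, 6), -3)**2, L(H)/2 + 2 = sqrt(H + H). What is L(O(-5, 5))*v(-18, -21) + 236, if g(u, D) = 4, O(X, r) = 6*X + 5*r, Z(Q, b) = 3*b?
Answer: 172 + 32*I*sqrt(10) ≈ 172.0 + 101.19*I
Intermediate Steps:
O(X, r) = 5*r + 6*X
L(H) = -4 + 2*sqrt(2)*sqrt(H) (L(H) = -4 + 2*sqrt(H + H) = -4 + 2*sqrt(2*H) = -4 + 2*(sqrt(2)*sqrt(H)) = -4 + 2*sqrt(2)*sqrt(H))
v(B, C) = 16 (v(B, C) = 4**2 = 16)
L(O(-5, 5))*v(-18, -21) + 236 = (-4 + 2*sqrt(2)*sqrt(5*5 + 6*(-5)))*16 + 236 = (-4 + 2*sqrt(2)*sqrt(25 - 30))*16 + 236 = (-4 + 2*sqrt(2)*sqrt(-5))*16 + 236 = (-4 + 2*sqrt(2)*(I*sqrt(5)))*16 + 236 = (-4 + 2*I*sqrt(10))*16 + 236 = (-64 + 32*I*sqrt(10)) + 236 = 172 + 32*I*sqrt(10)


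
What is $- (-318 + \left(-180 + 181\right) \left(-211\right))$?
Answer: $529$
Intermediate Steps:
$- (-318 + \left(-180 + 181\right) \left(-211\right)) = - (-318 + 1 \left(-211\right)) = - (-318 - 211) = \left(-1\right) \left(-529\right) = 529$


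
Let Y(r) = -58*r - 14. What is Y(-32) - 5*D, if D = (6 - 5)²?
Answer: 1837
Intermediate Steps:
Y(r) = -14 - 58*r
D = 1 (D = 1² = 1)
Y(-32) - 5*D = (-14 - 58*(-32)) - 5 = (-14 + 1856) - 1*5 = 1842 - 5 = 1837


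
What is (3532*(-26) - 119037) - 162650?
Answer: -373519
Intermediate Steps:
(3532*(-26) - 119037) - 162650 = (-91832 - 119037) - 162650 = -210869 - 162650 = -373519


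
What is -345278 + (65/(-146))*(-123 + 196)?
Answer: -690621/2 ≈ -3.4531e+5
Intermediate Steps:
-345278 + (65/(-146))*(-123 + 196) = -345278 + (65*(-1/146))*73 = -345278 - 65/146*73 = -345278 - 65/2 = -690621/2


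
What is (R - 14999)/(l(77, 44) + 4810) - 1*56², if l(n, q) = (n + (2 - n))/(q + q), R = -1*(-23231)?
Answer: -221114656/70547 ≈ -3134.3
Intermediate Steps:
R = 23231
l(n, q) = 1/q (l(n, q) = 2/((2*q)) = 2*(1/(2*q)) = 1/q)
(R - 14999)/(l(77, 44) + 4810) - 1*56² = (23231 - 14999)/(1/44 + 4810) - 1*56² = 8232/(1/44 + 4810) - 1*3136 = 8232/(211641/44) - 3136 = 8232*(44/211641) - 3136 = 120736/70547 - 3136 = -221114656/70547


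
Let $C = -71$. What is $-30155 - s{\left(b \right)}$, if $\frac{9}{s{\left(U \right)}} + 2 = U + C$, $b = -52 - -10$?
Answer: $- \frac{3467816}{115} \approx -30155.0$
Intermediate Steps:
$b = -42$ ($b = -52 + 10 = -42$)
$s{\left(U \right)} = \frac{9}{-73 + U}$ ($s{\left(U \right)} = \frac{9}{-2 + \left(U - 71\right)} = \frac{9}{-2 + \left(-71 + U\right)} = \frac{9}{-73 + U}$)
$-30155 - s{\left(b \right)} = -30155 - \frac{9}{-73 - 42} = -30155 - \frac{9}{-115} = -30155 - 9 \left(- \frac{1}{115}\right) = -30155 - - \frac{9}{115} = -30155 + \frac{9}{115} = - \frac{3467816}{115}$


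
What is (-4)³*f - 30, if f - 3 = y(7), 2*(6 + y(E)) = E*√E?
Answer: 162 - 224*√7 ≈ -430.65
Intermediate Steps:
y(E) = -6 + E^(3/2)/2 (y(E) = -6 + (E*√E)/2 = -6 + E^(3/2)/2)
f = -3 + 7*√7/2 (f = 3 + (-6 + 7^(3/2)/2) = 3 + (-6 + (7*√7)/2) = 3 + (-6 + 7*√7/2) = -3 + 7*√7/2 ≈ 6.2601)
(-4)³*f - 30 = (-4)³*(-3 + 7*√7/2) - 30 = -64*(-3 + 7*√7/2) - 30 = (192 - 224*√7) - 30 = 162 - 224*√7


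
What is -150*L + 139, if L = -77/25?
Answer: 601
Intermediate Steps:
L = -77/25 (L = -77*1/25 = -77/25 ≈ -3.0800)
-150*L + 139 = -150*(-77/25) + 139 = 462 + 139 = 601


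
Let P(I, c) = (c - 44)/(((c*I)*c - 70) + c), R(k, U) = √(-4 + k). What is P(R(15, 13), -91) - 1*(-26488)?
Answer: 570853217699/21551390 - 4563*√11/3078770 ≈ 26488.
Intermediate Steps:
P(I, c) = (-44 + c)/(-70 + c + I*c²) (P(I, c) = (-44 + c)/(((I*c)*c - 70) + c) = (-44 + c)/((I*c² - 70) + c) = (-44 + c)/((-70 + I*c²) + c) = (-44 + c)/(-70 + c + I*c²))
P(R(15, 13), -91) - 1*(-26488) = (-44 - 91)/(-70 - 91 + √(-4 + 15)*(-91)²) - 1*(-26488) = -135/(-70 - 91 + √11*8281) + 26488 = -135/(-70 - 91 + 8281*√11) + 26488 = -135/(-161 + 8281*√11) + 26488 = 26488 - 135/(-161 + 8281*√11)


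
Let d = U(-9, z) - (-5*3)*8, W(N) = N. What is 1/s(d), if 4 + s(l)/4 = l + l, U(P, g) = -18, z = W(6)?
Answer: 1/800 ≈ 0.0012500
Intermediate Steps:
z = 6
d = 102 (d = -18 - (-5*3)*8 = -18 - (-15)*8 = -18 - 1*(-120) = -18 + 120 = 102)
s(l) = -16 + 8*l (s(l) = -16 + 4*(l + l) = -16 + 4*(2*l) = -16 + 8*l)
1/s(d) = 1/(-16 + 8*102) = 1/(-16 + 816) = 1/800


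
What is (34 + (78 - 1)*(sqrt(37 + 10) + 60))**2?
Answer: 21938379 + 716716*sqrt(47) ≈ 2.6852e+7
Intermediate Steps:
(34 + (78 - 1)*(sqrt(37 + 10) + 60))**2 = (34 + 77*(sqrt(47) + 60))**2 = (34 + 77*(60 + sqrt(47)))**2 = (34 + (4620 + 77*sqrt(47)))**2 = (4654 + 77*sqrt(47))**2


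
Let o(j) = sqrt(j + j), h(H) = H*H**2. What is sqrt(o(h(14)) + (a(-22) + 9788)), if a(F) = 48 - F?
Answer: sqrt(9858 + 28*sqrt(7)) ≈ 99.660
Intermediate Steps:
h(H) = H**3
o(j) = sqrt(2)*sqrt(j) (o(j) = sqrt(2*j) = sqrt(2)*sqrt(j))
sqrt(o(h(14)) + (a(-22) + 9788)) = sqrt(sqrt(2)*sqrt(14**3) + ((48 - 1*(-22)) + 9788)) = sqrt(sqrt(2)*sqrt(2744) + ((48 + 22) + 9788)) = sqrt(sqrt(2)*(14*sqrt(14)) + (70 + 9788)) = sqrt(28*sqrt(7) + 9858) = sqrt(9858 + 28*sqrt(7))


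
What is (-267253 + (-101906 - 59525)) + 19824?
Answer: -408860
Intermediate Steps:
(-267253 + (-101906 - 59525)) + 19824 = (-267253 - 161431) + 19824 = -428684 + 19824 = -408860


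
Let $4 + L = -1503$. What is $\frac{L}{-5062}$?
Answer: $\frac{1507}{5062} \approx 0.29771$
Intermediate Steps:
$L = -1507$ ($L = -4 - 1503 = -1507$)
$\frac{L}{-5062} = - \frac{1507}{-5062} = \left(-1507\right) \left(- \frac{1}{5062}\right) = \frac{1507}{5062}$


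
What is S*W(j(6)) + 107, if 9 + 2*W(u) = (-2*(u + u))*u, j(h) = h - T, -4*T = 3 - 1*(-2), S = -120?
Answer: 13262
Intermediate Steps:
T = -5/4 (T = -(3 - 1*(-2))/4 = -(3 + 2)/4 = -1/4*5 = -5/4 ≈ -1.2500)
j(h) = 5/4 + h (j(h) = h - 1*(-5/4) = h + 5/4 = 5/4 + h)
W(u) = -9/2 - 2*u**2 (W(u) = -9/2 + ((-2*(u + u))*u)/2 = -9/2 + ((-4*u)*u)/2 = -9/2 + (-4*u**2)/2 = -9/2 - 2*u**2)
S*W(j(6)) + 107 = -120*(-9/2 - 2*(5/4 + 6)**2) + 107 = -120*(-9/2 - 2*(29/4)**2) + 107 = -120*(-9/2 - 2*841/16) + 107 = -120*(-9/2 - 841/8) + 107 = -120*(-877/8) + 107 = 13155 + 107 = 13262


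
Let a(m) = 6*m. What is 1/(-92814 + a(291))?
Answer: -1/91068 ≈ -1.0981e-5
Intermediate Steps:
1/(-92814 + a(291)) = 1/(-92814 + 6*291) = 1/(-92814 + 1746) = 1/(-91068) = -1/91068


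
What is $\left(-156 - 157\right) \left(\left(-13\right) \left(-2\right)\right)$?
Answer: $-8138$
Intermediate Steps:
$\left(-156 - 157\right) \left(\left(-13\right) \left(-2\right)\right) = \left(-313\right) 26 = -8138$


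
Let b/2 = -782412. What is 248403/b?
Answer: -82801/521608 ≈ -0.15874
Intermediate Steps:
b = -1564824 (b = 2*(-782412) = -1564824)
248403/b = 248403/(-1564824) = 248403*(-1/1564824) = -82801/521608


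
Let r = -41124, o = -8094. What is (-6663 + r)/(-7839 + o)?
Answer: 15929/5311 ≈ 2.9992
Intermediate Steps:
(-6663 + r)/(-7839 + o) = (-6663 - 41124)/(-7839 - 8094) = -47787/(-15933) = -47787*(-1/15933) = 15929/5311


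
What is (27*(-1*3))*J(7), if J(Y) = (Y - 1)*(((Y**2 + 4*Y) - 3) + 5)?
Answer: -38394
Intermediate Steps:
J(Y) = (-1 + Y)*(2 + Y**2 + 4*Y) (J(Y) = (-1 + Y)*((-3 + Y**2 + 4*Y) + 5) = (-1 + Y)*(2 + Y**2 + 4*Y))
(27*(-1*3))*J(7) = (27*(-1*3))*(-2 + 7**3 - 2*7 + 3*7**2) = (27*(-3))*(-2 + 343 - 14 + 3*49) = -81*(-2 + 343 - 14 + 147) = -81*474 = -38394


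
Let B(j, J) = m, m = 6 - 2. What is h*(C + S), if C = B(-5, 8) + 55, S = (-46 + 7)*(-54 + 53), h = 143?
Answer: 14014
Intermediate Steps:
m = 4
S = 39 (S = -39*(-1) = 39)
B(j, J) = 4
C = 59 (C = 4 + 55 = 59)
h*(C + S) = 143*(59 + 39) = 143*98 = 14014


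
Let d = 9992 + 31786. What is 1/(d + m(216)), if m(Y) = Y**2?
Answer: 1/88434 ≈ 1.1308e-5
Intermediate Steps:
d = 41778
1/(d + m(216)) = 1/(41778 + 216**2) = 1/(41778 + 46656) = 1/88434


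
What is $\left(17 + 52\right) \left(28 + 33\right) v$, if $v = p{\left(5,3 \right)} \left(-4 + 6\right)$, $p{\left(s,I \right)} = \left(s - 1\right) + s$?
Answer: $75762$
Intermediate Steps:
$p{\left(s,I \right)} = -1 + 2 s$ ($p{\left(s,I \right)} = \left(-1 + s\right) + s = -1 + 2 s$)
$v = 18$ ($v = \left(-1 + 2 \cdot 5\right) \left(-4 + 6\right) = \left(-1 + 10\right) 2 = 9 \cdot 2 = 18$)
$\left(17 + 52\right) \left(28 + 33\right) v = \left(17 + 52\right) \left(28 + 33\right) 18 = 69 \cdot 61 \cdot 18 = 4209 \cdot 18 = 75762$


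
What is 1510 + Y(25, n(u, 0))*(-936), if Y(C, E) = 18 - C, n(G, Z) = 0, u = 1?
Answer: 8062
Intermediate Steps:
1510 + Y(25, n(u, 0))*(-936) = 1510 + (18 - 1*25)*(-936) = 1510 + (18 - 25)*(-936) = 1510 - 7*(-936) = 1510 + 6552 = 8062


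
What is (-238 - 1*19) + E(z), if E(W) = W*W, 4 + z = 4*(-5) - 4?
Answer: 527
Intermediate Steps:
z = -28 (z = -4 + (4*(-5) - 4) = -4 + (-20 - 4) = -4 - 24 = -28)
E(W) = W²
(-238 - 1*19) + E(z) = (-238 - 1*19) + (-28)² = (-238 - 19) + 784 = -257 + 784 = 527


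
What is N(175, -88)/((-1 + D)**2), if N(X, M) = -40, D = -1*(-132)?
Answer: -40/17161 ≈ -0.0023309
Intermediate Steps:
D = 132
N(175, -88)/((-1 + D)**2) = -40/(-1 + 132)**2 = -40/(131**2) = -40/17161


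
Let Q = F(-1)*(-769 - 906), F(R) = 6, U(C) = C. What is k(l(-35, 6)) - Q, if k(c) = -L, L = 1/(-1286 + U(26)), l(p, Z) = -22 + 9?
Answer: 12663001/1260 ≈ 10050.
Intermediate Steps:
l(p, Z) = -13
L = -1/1260 (L = 1/(-1286 + 26) = 1/(-1260) = -1/1260 ≈ -0.00079365)
Q = -10050 (Q = 6*(-769 - 906) = 6*(-1675) = -10050)
k(c) = 1/1260 (k(c) = -1*(-1/1260) = 1/1260)
k(l(-35, 6)) - Q = 1/1260 - 1*(-10050) = 1/1260 + 10050 = 12663001/1260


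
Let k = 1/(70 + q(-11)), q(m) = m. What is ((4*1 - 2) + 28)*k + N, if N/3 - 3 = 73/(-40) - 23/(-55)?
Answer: 137277/25960 ≈ 5.2880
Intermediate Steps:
N = 2103/440 (N = 9 + 3*(73/(-40) - 23/(-55)) = 9 + 3*(73*(-1/40) - 23*(-1/55)) = 9 + 3*(-73/40 + 23/55) = 9 + 3*(-619/440) = 9 - 1857/440 = 2103/440 ≈ 4.7795)
k = 1/59 (k = 1/(70 - 11) = 1/59 ≈ 0.016949)
((4*1 - 2) + 28)*k + N = ((4*1 - 2) + 28)*(1/59) + 2103/440 = ((4 - 2) + 28)*(1/59) + 2103/440 = (2 + 28)*(1/59) + 2103/440 = 30*(1/59) + 2103/440 = 30/59 + 2103/440 = 137277/25960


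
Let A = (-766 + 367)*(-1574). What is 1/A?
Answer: 1/628026 ≈ 1.5923e-6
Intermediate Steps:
A = 628026 (A = -399*(-1574) = 628026)
1/A = 1/628026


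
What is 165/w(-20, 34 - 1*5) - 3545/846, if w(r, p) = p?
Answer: 36785/24534 ≈ 1.4993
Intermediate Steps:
165/w(-20, 34 - 1*5) - 3545/846 = 165/(34 - 1*5) - 3545/846 = 165/(34 - 5) - 3545*1/846 = 165/29 - 3545/846 = 36785/24534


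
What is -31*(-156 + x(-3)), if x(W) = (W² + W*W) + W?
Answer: 4371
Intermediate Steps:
x(W) = W + 2*W² (x(W) = (W² + W²) + W = 2*W² + W = W + 2*W²)
-31*(-156 + x(-3)) = -31*(-156 - 3*(1 + 2*(-3))) = -31*(-156 - 3*(1 - 6)) = -31*(-156 - 3*(-5)) = -31*(-156 + 15) = -31*(-141) = 4371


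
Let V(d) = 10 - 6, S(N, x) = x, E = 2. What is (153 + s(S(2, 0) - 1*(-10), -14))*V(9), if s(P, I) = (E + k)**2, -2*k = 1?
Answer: 621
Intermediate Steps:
k = -1/2 (k = -1/2*1 = -1/2 ≈ -0.50000)
V(d) = 4
s(P, I) = 9/4 (s(P, I) = (2 - 1/2)**2 = (3/2)**2 = 9/4)
(153 + s(S(2, 0) - 1*(-10), -14))*V(9) = (153 + 9/4)*4 = (621/4)*4 = 621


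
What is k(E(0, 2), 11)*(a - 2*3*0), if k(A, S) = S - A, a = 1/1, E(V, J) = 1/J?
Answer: 21/2 ≈ 10.500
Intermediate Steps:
a = 1
k(E(0, 2), 11)*(a - 2*3*0) = (11 - 1/2)*(1 - 2*3*0) = (11 - 1*½)*(1 - 6*0) = (11 - ½)*(1 - 1*0) = 21*(1 + 0)/2 = (21/2)*1 = 21/2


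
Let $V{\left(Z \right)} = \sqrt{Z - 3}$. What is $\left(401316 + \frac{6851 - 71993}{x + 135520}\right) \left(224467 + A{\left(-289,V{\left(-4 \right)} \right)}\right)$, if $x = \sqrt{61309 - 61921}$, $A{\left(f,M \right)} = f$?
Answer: $\frac{413071996870836765864}{4591417753} + \frac{21905104914 i \sqrt{17}}{4591417753} \approx 8.9966 \cdot 10^{10} + 19.671 i$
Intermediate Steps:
$V{\left(Z \right)} = \sqrt{-3 + Z}$
$x = 6 i \sqrt{17}$ ($x = \sqrt{-612} = 6 i \sqrt{17} \approx 24.739 i$)
$\left(401316 + \frac{6851 - 71993}{x + 135520}\right) \left(224467 + A{\left(-289,V{\left(-4 \right)} \right)}\right) = \left(401316 + \frac{6851 - 71993}{6 i \sqrt{17} + 135520}\right) \left(224467 - 289\right) = \left(401316 - \frac{65142}{135520 + 6 i \sqrt{17}}\right) 224178 = 89966218248 - \frac{14603403276}{135520 + 6 i \sqrt{17}}$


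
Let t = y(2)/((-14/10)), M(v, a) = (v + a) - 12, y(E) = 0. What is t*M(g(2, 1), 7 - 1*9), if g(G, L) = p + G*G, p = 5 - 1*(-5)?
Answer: 0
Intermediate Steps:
p = 10 (p = 5 + 5 = 10)
g(G, L) = 10 + G**2 (g(G, L) = 10 + G*G = 10 + G**2)
M(v, a) = -12 + a + v (M(v, a) = (a + v) - 12 = -12 + a + v)
t = 0 (t = 0/((-14/10)) = 0/((-14*1/10)) = 0/(-7/5) = 0*(-5/7) = 0)
t*M(g(2, 1), 7 - 1*9) = 0*(-12 + (7 - 1*9) + (10 + 2**2)) = 0*(-12 + (7 - 9) + (10 + 4)) = 0*(-12 - 2 + 14) = 0*0 = 0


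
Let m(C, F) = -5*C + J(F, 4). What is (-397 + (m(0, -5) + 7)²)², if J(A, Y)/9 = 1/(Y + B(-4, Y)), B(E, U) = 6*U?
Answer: 72481023729/614656 ≈ 1.1792e+5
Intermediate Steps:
J(A, Y) = 9/(7*Y) (J(A, Y) = 9/(Y + 6*Y) = 9/((7*Y)) = 9*(1/(7*Y)) = 9/(7*Y))
m(C, F) = 9/28 - 5*C (m(C, F) = -5*C + (9/7)/4 = -5*C + (9/7)*(¼) = -5*C + 9/28 = 9/28 - 5*C)
(-397 + (m(0, -5) + 7)²)² = (-397 + ((9/28 - 5*0) + 7)²)² = (-397 + ((9/28 + 0) + 7)²)² = (-397 + (9/28 + 7)²)² = (-397 + (205/28)²)² = (-397 + 42025/784)² = (-269223/784)² = 72481023729/614656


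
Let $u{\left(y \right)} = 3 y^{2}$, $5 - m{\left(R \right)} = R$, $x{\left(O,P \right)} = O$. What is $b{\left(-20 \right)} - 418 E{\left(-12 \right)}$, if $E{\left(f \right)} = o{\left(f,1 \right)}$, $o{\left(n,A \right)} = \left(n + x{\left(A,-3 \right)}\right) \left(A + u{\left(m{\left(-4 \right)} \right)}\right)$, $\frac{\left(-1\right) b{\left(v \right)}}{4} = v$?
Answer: $1121992$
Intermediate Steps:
$m{\left(R \right)} = 5 - R$
$b{\left(v \right)} = - 4 v$
$o{\left(n,A \right)} = \left(243 + A\right) \left(A + n\right)$ ($o{\left(n,A \right)} = \left(n + A\right) \left(A + 3 \left(5 - -4\right)^{2}\right) = \left(A + n\right) \left(A + 3 \left(5 + 4\right)^{2}\right) = \left(A + n\right) \left(A + 3 \cdot 9^{2}\right) = \left(A + n\right) \left(A + 3 \cdot 81\right) = \left(A + n\right) \left(A + 243\right) = \left(A + n\right) \left(243 + A\right) = \left(243 + A\right) \left(A + n\right)$)
$E{\left(f \right)} = 244 + 244 f$ ($E{\left(f \right)} = 1^{2} + 243 \cdot 1 + 243 f + 1 f = 1 + 243 + 243 f + f = 244 + 244 f$)
$b{\left(-20 \right)} - 418 E{\left(-12 \right)} = \left(-4\right) \left(-20\right) - 418 \left(244 + 244 \left(-12\right)\right) = 80 - 418 \left(244 - 2928\right) = 80 - -1121912 = 80 + 1121912 = 1121992$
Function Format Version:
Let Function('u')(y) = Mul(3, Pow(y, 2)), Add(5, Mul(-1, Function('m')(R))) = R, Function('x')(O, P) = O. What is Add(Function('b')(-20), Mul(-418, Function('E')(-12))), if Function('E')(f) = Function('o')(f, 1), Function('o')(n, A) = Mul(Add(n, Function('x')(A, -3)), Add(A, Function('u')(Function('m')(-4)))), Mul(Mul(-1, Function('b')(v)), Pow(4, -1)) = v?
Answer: 1121992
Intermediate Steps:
Function('m')(R) = Add(5, Mul(-1, R))
Function('b')(v) = Mul(-4, v)
Function('o')(n, A) = Mul(Add(243, A), Add(A, n)) (Function('o')(n, A) = Mul(Add(n, A), Add(A, Mul(3, Pow(Add(5, Mul(-1, -4)), 2)))) = Mul(Add(A, n), Add(A, Mul(3, Pow(Add(5, 4), 2)))) = Mul(Add(A, n), Add(A, Mul(3, Pow(9, 2)))) = Mul(Add(A, n), Add(A, Mul(3, 81))) = Mul(Add(A, n), Add(A, 243)) = Mul(Add(A, n), Add(243, A)) = Mul(Add(243, A), Add(A, n)))
Function('E')(f) = Add(244, Mul(244, f)) (Function('E')(f) = Add(Pow(1, 2), Mul(243, 1), Mul(243, f), Mul(1, f)) = Add(1, 243, Mul(243, f), f) = Add(244, Mul(244, f)))
Add(Function('b')(-20), Mul(-418, Function('E')(-12))) = Add(Mul(-4, -20), Mul(-418, Add(244, Mul(244, -12)))) = Add(80, Mul(-418, Add(244, -2928))) = Add(80, Mul(-418, -2684)) = Add(80, 1121912) = 1121992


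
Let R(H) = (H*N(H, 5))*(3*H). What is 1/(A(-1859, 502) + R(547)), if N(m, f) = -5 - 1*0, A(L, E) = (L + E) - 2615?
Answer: -1/4492107 ≈ -2.2261e-7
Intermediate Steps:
A(L, E) = -2615 + E + L (A(L, E) = (E + L) - 2615 = -2615 + E + L)
N(m, f) = -5 (N(m, f) = -5 + 0 = -5)
R(H) = -15*H² (R(H) = (H*(-5))*(3*H) = (-5*H)*(3*H) = -15*H²)
1/(A(-1859, 502) + R(547)) = 1/((-2615 + 502 - 1859) - 15*547²) = 1/(-3972 - 15*299209) = 1/(-3972 - 4488135) = 1/(-4492107) = -1/4492107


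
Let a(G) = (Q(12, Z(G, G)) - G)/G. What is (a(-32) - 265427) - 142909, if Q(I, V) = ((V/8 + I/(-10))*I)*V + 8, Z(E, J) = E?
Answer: -8167993/20 ≈ -4.0840e+5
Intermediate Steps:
Q(I, V) = 8 + I*V*(-I/10 + V/8) (Q(I, V) = ((V*(⅛) + I*(-⅒))*I)*V + 8 = ((V/8 - I/10)*I)*V + 8 = ((-I/10 + V/8)*I)*V + 8 = (I*(-I/10 + V/8))*V + 8 = I*V*(-I/10 + V/8) + 8 = 8 + I*V*(-I/10 + V/8))
a(G) = (8 - 77*G/5 + 3*G²/2)/G (a(G) = ((8 - ⅒*G*12² + (⅛)*12*G²) - G)/G = ((8 - ⅒*G*144 + 3*G²/2) - G)/G = ((8 - 72*G/5 + 3*G²/2) - G)/G = (8 - 77*G/5 + 3*G²/2)/G)
(a(-32) - 265427) - 142909 = ((-77/5 + 8/(-32) + (3/2)*(-32)) - 265427) - 142909 = ((-77/5 + 8*(-1/32) - 48) - 265427) - 142909 = ((-77/5 - ¼ - 48) - 265427) - 142909 = (-1273/20 - 265427) - 142909 = -5309813/20 - 142909 = -8167993/20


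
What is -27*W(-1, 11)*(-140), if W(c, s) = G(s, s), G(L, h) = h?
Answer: 41580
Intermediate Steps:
W(c, s) = s
-27*W(-1, 11)*(-140) = -27*11*(-140) = -297*(-140) = 41580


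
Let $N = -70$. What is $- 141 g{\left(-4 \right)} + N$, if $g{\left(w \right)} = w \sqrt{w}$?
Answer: $-70 + 1128 i \approx -70.0 + 1128.0 i$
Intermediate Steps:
$g{\left(w \right)} = w^{\frac{3}{2}}$
$- 141 g{\left(-4 \right)} + N = - 141 \left(-4\right)^{\frac{3}{2}} - 70 = - 141 \left(- 8 i\right) - 70 = 1128 i - 70 = -70 + 1128 i$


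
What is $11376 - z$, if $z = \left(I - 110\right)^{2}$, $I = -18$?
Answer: $-5008$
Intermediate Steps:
$z = 16384$ ($z = \left(-18 - 110\right)^{2} = \left(-128\right)^{2} = 16384$)
$11376 - z = 11376 - 16384 = -5008$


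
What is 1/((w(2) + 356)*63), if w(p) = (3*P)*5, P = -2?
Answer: 1/20538 ≈ 4.8690e-5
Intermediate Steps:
w(p) = -30 (w(p) = (3*(-2))*5 = -6*5 = -30)
1/((w(2) + 356)*63) = 1/((-30 + 356)*63) = 1/(326*63) = 1/20538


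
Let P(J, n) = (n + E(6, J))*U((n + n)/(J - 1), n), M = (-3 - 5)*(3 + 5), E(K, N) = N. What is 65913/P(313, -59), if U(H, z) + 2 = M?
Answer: -173/44 ≈ -3.9318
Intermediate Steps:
M = -64 (M = -8*8 = -64)
U(H, z) = -66 (U(H, z) = -2 - 64 = -66)
P(J, n) = -66*J - 66*n (P(J, n) = (n + J)*(-66) = (J + n)*(-66) = -66*J - 66*n)
65913/P(313, -59) = 65913/(-66*313 - 66*(-59)) = 65913/(-20658 + 3894) = 65913/(-16764) = 65913*(-1/16764) = -173/44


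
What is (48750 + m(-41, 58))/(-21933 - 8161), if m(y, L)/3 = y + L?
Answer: -48801/30094 ≈ -1.6216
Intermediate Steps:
m(y, L) = 3*L + 3*y (m(y, L) = 3*(y + L) = 3*(L + y) = 3*L + 3*y)
(48750 + m(-41, 58))/(-21933 - 8161) = (48750 + (3*58 + 3*(-41)))/(-21933 - 8161) = (48750 + (174 - 123))/(-30094) = (48750 + 51)*(-1/30094) = 48801*(-1/30094) = -48801/30094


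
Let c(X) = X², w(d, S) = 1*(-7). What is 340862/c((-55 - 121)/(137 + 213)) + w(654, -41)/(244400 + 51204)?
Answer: 385722528255099/286144672 ≈ 1.3480e+6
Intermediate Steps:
w(d, S) = -7
340862/c((-55 - 121)/(137 + 213)) + w(654, -41)/(244400 + 51204) = 340862/(((-55 - 121)/(137 + 213))²) - 7/(244400 + 51204) = 340862/((-176/350)²) - 7/295604 = 340862/((-176*1/350)²) - 7*1/295604 = 340862/((-88/175)²) - 7/295604 = 340862/(7744/30625) - 7/295604 = 340862*(30625/7744) - 7/295604 = 5219449375/3872 - 7/295604 = 385722528255099/286144672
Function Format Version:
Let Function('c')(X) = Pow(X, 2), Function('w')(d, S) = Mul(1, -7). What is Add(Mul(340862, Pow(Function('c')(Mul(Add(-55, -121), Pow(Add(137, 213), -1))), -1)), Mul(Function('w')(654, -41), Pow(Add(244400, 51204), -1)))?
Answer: Rational(385722528255099, 286144672) ≈ 1.3480e+6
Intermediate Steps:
Function('w')(d, S) = -7
Add(Mul(340862, Pow(Function('c')(Mul(Add(-55, -121), Pow(Add(137, 213), -1))), -1)), Mul(Function('w')(654, -41), Pow(Add(244400, 51204), -1))) = Add(Mul(340862, Pow(Pow(Mul(Add(-55, -121), Pow(Add(137, 213), -1)), 2), -1)), Mul(-7, Pow(Add(244400, 51204), -1))) = Add(Mul(340862, Pow(Pow(Mul(-176, Pow(350, -1)), 2), -1)), Mul(-7, Pow(295604, -1))) = Add(Mul(340862, Pow(Pow(Mul(-176, Rational(1, 350)), 2), -1)), Mul(-7, Rational(1, 295604))) = Add(Mul(340862, Pow(Pow(Rational(-88, 175), 2), -1)), Rational(-7, 295604)) = Add(Mul(340862, Pow(Rational(7744, 30625), -1)), Rational(-7, 295604)) = Add(Mul(340862, Rational(30625, 7744)), Rational(-7, 295604)) = Add(Rational(5219449375, 3872), Rational(-7, 295604)) = Rational(385722528255099, 286144672)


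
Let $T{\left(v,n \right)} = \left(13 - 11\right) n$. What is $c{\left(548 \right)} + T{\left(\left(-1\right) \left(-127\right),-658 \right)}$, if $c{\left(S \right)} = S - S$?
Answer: $-1316$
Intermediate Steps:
$c{\left(S \right)} = 0$
$T{\left(v,n \right)} = 2 n$
$c{\left(548 \right)} + T{\left(\left(-1\right) \left(-127\right),-658 \right)} = 0 + 2 \left(-658\right) = 0 - 1316 = -1316$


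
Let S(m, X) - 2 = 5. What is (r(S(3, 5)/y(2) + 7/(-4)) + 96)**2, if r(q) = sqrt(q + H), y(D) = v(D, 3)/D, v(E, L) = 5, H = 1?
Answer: (960 + sqrt(205))**2/100 ≈ 9493.0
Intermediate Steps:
S(m, X) = 7 (S(m, X) = 2 + 5 = 7)
y(D) = 5/D
r(q) = sqrt(1 + q) (r(q) = sqrt(q + 1) = sqrt(1 + q))
(r(S(3, 5)/y(2) + 7/(-4)) + 96)**2 = (sqrt(1 + (7/((5/2)) + 7/(-4))) + 96)**2 = (sqrt(1 + (7/((5*(1/2))) + 7*(-1/4))) + 96)**2 = (sqrt(1 + (7/(5/2) - 7/4)) + 96)**2 = (sqrt(1 + (7*(2/5) - 7/4)) + 96)**2 = (sqrt(1 + (14/5 - 7/4)) + 96)**2 = (sqrt(1 + 21/20) + 96)**2 = (sqrt(41/20) + 96)**2 = (sqrt(205)/10 + 96)**2 = (96 + sqrt(205)/10)**2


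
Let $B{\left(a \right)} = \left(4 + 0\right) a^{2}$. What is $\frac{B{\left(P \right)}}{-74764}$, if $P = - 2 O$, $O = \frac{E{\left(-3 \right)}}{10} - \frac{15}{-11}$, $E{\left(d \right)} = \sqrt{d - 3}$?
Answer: $- \frac{21774}{56540275} - \frac{12 i \sqrt{6}}{205601} \approx -0.00038511 - 0.00014297 i$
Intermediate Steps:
$E{\left(d \right)} = \sqrt{-3 + d}$
$O = \frac{15}{11} + \frac{i \sqrt{6}}{10}$ ($O = \frac{\sqrt{-3 - 3}}{10} - \frac{15}{-11} = \sqrt{-6} \cdot \frac{1}{10} - - \frac{15}{11} = i \sqrt{6} \cdot \frac{1}{10} + \frac{15}{11} = \frac{i \sqrt{6}}{10} + \frac{15}{11} = \frac{15}{11} + \frac{i \sqrt{6}}{10} \approx 1.3636 + 0.24495 i$)
$P = - \frac{30}{11} - \frac{i \sqrt{6}}{5}$ ($P = - 2 \left(\frac{15}{11} + \frac{i \sqrt{6}}{10}\right) = - \frac{30}{11} - \frac{i \sqrt{6}}{5} \approx -2.7273 - 0.4899 i$)
$B{\left(a \right)} = 4 a^{2}$
$\frac{B{\left(P \right)}}{-74764} = \frac{4 \left(- \frac{30}{11} - \frac{i \sqrt{6}}{5}\right)^{2}}{-74764} = 4 \left(- \frac{30}{11} - \frac{i \sqrt{6}}{5}\right)^{2} \left(- \frac{1}{74764}\right) = - \frac{\left(- \frac{30}{11} - \frac{i \sqrt{6}}{5}\right)^{2}}{18691}$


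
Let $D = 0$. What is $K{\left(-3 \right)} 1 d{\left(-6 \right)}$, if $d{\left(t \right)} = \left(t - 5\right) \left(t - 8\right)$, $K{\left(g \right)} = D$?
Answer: $0$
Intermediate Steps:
$K{\left(g \right)} = 0$
$d{\left(t \right)} = \left(-8 + t\right) \left(-5 + t\right)$ ($d{\left(t \right)} = \left(-5 + t\right) \left(-8 + t\right) = \left(-8 + t\right) \left(-5 + t\right)$)
$K{\left(-3 \right)} 1 d{\left(-6 \right)} = 0 \cdot 1 \left(40 + \left(-6\right)^{2} - -78\right) = 0 \left(40 + 36 + 78\right) = 0 \cdot 154 = 0$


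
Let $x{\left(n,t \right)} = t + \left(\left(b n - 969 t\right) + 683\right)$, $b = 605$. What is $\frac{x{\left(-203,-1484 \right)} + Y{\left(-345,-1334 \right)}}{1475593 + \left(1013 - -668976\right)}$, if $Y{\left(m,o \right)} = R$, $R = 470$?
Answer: $\frac{657425}{1072791} \approx 0.61282$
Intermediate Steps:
$Y{\left(m,o \right)} = 470$
$x{\left(n,t \right)} = 683 - 968 t + 605 n$ ($x{\left(n,t \right)} = t + \left(\left(605 n - 969 t\right) + 683\right) = t + \left(\left(- 969 t + 605 n\right) + 683\right) = t + \left(683 - 969 t + 605 n\right) = 683 - 968 t + 605 n$)
$\frac{x{\left(-203,-1484 \right)} + Y{\left(-345,-1334 \right)}}{1475593 + \left(1013 - -668976\right)} = \frac{\left(683 - -1436512 + 605 \left(-203\right)\right) + 470}{1475593 + \left(1013 - -668976\right)} = \frac{\left(683 + 1436512 - 122815\right) + 470}{1475593 + \left(1013 + 668976\right)} = \frac{1314380 + 470}{1475593 + 669989} = \frac{1314850}{2145582} = 1314850 \cdot \frac{1}{2145582} = \frac{657425}{1072791}$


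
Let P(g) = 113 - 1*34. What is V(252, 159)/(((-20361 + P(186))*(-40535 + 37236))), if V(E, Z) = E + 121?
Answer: 373/66910318 ≈ 5.5746e-6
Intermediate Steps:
V(E, Z) = 121 + E
P(g) = 79 (P(g) = 113 - 34 = 79)
V(252, 159)/(((-20361 + P(186))*(-40535 + 37236))) = (121 + 252)/(((-20361 + 79)*(-40535 + 37236))) = 373/((-20282*(-3299))) = 373/66910318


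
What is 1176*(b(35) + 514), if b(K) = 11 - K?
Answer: 576240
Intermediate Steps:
1176*(b(35) + 514) = 1176*((11 - 1*35) + 514) = 1176*((11 - 35) + 514) = 1176*(-24 + 514) = 1176*490 = 576240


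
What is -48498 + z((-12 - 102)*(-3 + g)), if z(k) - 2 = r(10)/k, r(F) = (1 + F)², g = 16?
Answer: -71871193/1482 ≈ -48496.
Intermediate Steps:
z(k) = 2 + 121/k (z(k) = 2 + (1 + 10)²/k = 2 + 11²/k = 2 + 121/k)
-48498 + z((-12 - 102)*(-3 + g)) = -48498 + (2 + 121/(((-12 - 102)*(-3 + 16)))) = -48498 + (2 + 121/((-114*13))) = -48498 + (2 + 121/(-1482)) = -48498 + (2 + 121*(-1/1482)) = -48498 + (2 - 121/1482) = -48498 + 2843/1482 = -71871193/1482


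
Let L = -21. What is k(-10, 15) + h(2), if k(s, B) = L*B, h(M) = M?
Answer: -313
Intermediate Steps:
k(s, B) = -21*B
k(-10, 15) + h(2) = -21*15 + 2 = -315 + 2 = -313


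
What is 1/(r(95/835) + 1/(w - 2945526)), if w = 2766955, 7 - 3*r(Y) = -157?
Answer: 535713/29285641 ≈ 0.018293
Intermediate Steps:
r(Y) = 164/3 (r(Y) = 7/3 - ⅓*(-157) = 7/3 + 157/3 = 164/3)
1/(r(95/835) + 1/(w - 2945526)) = 1/(164/3 + 1/(2766955 - 2945526)) = 1/(164/3 + 1/(-178571)) = 1/(164/3 - 1/178571) = 1/(29285641/535713) = 535713/29285641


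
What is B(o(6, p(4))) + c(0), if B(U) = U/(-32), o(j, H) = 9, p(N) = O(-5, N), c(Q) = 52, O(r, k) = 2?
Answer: 1655/32 ≈ 51.719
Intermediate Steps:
p(N) = 2
B(U) = -U/32 (B(U) = U*(-1/32) = -U/32)
B(o(6, p(4))) + c(0) = -1/32*9 + 52 = -9/32 + 52 = 1655/32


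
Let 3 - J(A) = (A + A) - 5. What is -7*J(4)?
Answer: 0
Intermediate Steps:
J(A) = 8 - 2*A (J(A) = 3 - ((A + A) - 5) = 3 - (2*A - 5) = 3 - (-5 + 2*A) = 3 + (5 - 2*A) = 8 - 2*A)
-7*J(4) = -7*(8 - 2*4) = -7*(8 - 8) = -7*0 = 0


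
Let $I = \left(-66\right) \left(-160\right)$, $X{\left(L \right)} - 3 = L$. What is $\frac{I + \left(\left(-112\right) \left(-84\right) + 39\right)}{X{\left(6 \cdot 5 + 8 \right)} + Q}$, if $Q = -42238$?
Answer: $- \frac{20007}{42197} \approx -0.47413$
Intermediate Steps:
$X{\left(L \right)} = 3 + L$
$I = 10560$
$\frac{I + \left(\left(-112\right) \left(-84\right) + 39\right)}{X{\left(6 \cdot 5 + 8 \right)} + Q} = \frac{10560 + \left(\left(-112\right) \left(-84\right) + 39\right)}{\left(3 + \left(6 \cdot 5 + 8\right)\right) - 42238} = \frac{10560 + \left(9408 + 39\right)}{\left(3 + \left(30 + 8\right)\right) - 42238} = \frac{10560 + 9447}{\left(3 + 38\right) - 42238} = \frac{20007}{41 - 42238} = \frac{20007}{-42197} = 20007 \left(- \frac{1}{42197}\right) = - \frac{20007}{42197}$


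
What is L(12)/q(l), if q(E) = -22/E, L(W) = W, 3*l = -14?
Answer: 28/11 ≈ 2.5455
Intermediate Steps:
l = -14/3 (l = (1/3)*(-14) = -14/3 ≈ -4.6667)
L(12)/q(l) = 12/((-22/(-14/3))) = 12/((-22*(-3/14))) = 12/(33/7) = 12*(7/33) = 28/11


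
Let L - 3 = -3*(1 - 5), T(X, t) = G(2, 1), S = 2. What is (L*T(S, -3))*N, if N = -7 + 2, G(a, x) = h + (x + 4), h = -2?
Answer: -225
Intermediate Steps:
G(a, x) = 2 + x (G(a, x) = -2 + (x + 4) = -2 + (4 + x) = 2 + x)
T(X, t) = 3 (T(X, t) = 2 + 1 = 3)
N = -5
L = 15 (L = 3 - 3*(1 - 5) = 3 - 3*(-4) = 3 + 12 = 15)
(L*T(S, -3))*N = (15*3)*(-5) = 45*(-5) = -225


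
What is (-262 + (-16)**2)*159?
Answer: -954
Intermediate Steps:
(-262 + (-16)**2)*159 = (-262 + 256)*159 = -6*159 = -954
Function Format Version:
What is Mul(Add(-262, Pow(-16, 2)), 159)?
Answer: -954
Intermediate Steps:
Mul(Add(-262, Pow(-16, 2)), 159) = Mul(Add(-262, 256), 159) = Mul(-6, 159) = -954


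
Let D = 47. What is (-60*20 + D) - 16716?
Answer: -17869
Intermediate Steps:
(-60*20 + D) - 16716 = (-60*20 + 47) - 16716 = (-1200 + 47) - 16716 = -1153 - 16716 = -17869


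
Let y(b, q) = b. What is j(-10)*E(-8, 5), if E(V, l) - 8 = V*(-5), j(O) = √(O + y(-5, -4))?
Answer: 48*I*√15 ≈ 185.9*I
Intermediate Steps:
j(O) = √(-5 + O) (j(O) = √(O - 5) = √(-5 + O))
E(V, l) = 8 - 5*V (E(V, l) = 8 + V*(-5) = 8 - 5*V)
j(-10)*E(-8, 5) = √(-5 - 10)*(8 - 5*(-8)) = √(-15)*(8 + 40) = (I*√15)*48 = 48*I*√15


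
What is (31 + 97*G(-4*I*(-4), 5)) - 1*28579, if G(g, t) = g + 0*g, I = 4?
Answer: -22340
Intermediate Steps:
G(g, t) = g (G(g, t) = g + 0 = g)
(31 + 97*G(-4*I*(-4), 5)) - 1*28579 = (31 + 97*(-4*4*(-4))) - 1*28579 = (31 + 97*(-16*(-4))) - 28579 = (31 + 97*64) - 28579 = (31 + 6208) - 28579 = 6239 - 28579 = -22340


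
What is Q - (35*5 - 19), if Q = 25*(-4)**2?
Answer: 244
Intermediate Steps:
Q = 400 (Q = 25*16 = 400)
Q - (35*5 - 19) = 400 - (35*5 - 19) = 400 - (175 - 19) = 400 - 1*156 = 400 - 156 = 244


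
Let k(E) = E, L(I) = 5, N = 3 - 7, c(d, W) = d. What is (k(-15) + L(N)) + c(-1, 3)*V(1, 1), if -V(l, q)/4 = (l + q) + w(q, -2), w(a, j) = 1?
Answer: 2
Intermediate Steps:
N = -4
V(l, q) = -4 - 4*l - 4*q (V(l, q) = -4*((l + q) + 1) = -4*(1 + l + q) = -4 - 4*l - 4*q)
(k(-15) + L(N)) + c(-1, 3)*V(1, 1) = (-15 + 5) - (-4 - 4*1 - 4*1) = -10 - (-4 - 4 - 4) = -10 - 1*(-12) = -10 + 12 = 2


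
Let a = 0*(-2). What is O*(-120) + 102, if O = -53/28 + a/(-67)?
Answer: 2304/7 ≈ 329.14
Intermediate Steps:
a = 0
O = -53/28 (O = -53/28 + 0/(-67) = -53*1/28 + 0*(-1/67) = -53/28 + 0 = -53/28 ≈ -1.8929)
O*(-120) + 102 = -53/28*(-120) + 102 = 1590/7 + 102 = 2304/7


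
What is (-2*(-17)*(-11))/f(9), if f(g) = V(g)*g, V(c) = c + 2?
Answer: -34/9 ≈ -3.7778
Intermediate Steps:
V(c) = 2 + c
f(g) = g*(2 + g) (f(g) = (2 + g)*g = g*(2 + g))
(-2*(-17)*(-11))/f(9) = (-2*(-17)*(-11))/((9*(2 + 9))) = (34*(-11))/((9*11)) = -374/99 = (1/99)*(-374) = -34/9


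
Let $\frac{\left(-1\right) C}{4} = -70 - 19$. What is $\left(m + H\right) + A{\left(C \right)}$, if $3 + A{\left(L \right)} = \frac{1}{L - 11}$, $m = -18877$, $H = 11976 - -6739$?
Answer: $- \frac{56924}{345} \approx -165.0$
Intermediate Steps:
$H = 18715$ ($H = 11976 + 6739 = 18715$)
$C = 356$ ($C = - 4 \left(-70 - 19\right) = \left(-4\right) \left(-89\right) = 356$)
$A{\left(L \right)} = -3 + \frac{1}{-11 + L}$ ($A{\left(L \right)} = -3 + \frac{1}{L - 11} = -3 + \frac{1}{-11 + L}$)
$\left(m + H\right) + A{\left(C \right)} = \left(-18877 + 18715\right) + \frac{34 - 1068}{-11 + 356} = -162 + \frac{34 - 1068}{345} = -162 + \frac{1}{345} \left(-1034\right) = -162 - \frac{1034}{345} = - \frac{56924}{345}$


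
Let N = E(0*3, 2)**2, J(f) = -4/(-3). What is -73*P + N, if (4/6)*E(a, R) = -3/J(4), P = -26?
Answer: 122201/64 ≈ 1909.4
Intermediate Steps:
J(f) = 4/3 (J(f) = -4*(-1/3) = 4/3)
E(a, R) = -27/8 (E(a, R) = 3*(-3/4/3)/2 = 3*(-3*3/4)/2 = (3/2)*(-9/4) = -27/8)
N = 729/64 (N = (-27/8)**2 = 729/64 ≈ 11.391)
-73*P + N = -73*(-26) + 729/64 = 1898 + 729/64 = 122201/64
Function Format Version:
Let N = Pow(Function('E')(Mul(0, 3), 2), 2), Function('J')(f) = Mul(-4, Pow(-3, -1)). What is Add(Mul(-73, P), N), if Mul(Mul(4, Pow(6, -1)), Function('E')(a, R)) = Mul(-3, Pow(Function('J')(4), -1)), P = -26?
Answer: Rational(122201, 64) ≈ 1909.4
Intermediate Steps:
Function('J')(f) = Rational(4, 3) (Function('J')(f) = Mul(-4, Rational(-1, 3)) = Rational(4, 3))
Function('E')(a, R) = Rational(-27, 8) (Function('E')(a, R) = Mul(Rational(3, 2), Mul(-3, Pow(Rational(4, 3), -1))) = Mul(Rational(3, 2), Mul(-3, Rational(3, 4))) = Mul(Rational(3, 2), Rational(-9, 4)) = Rational(-27, 8))
N = Rational(729, 64) (N = Pow(Rational(-27, 8), 2) = Rational(729, 64) ≈ 11.391)
Add(Mul(-73, P), N) = Add(Mul(-73, -26), Rational(729, 64)) = Add(1898, Rational(729, 64)) = Rational(122201, 64)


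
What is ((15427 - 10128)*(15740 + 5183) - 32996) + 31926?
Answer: 110869907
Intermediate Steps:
((15427 - 10128)*(15740 + 5183) - 32996) + 31926 = (5299*20923 - 32996) + 31926 = (110870977 - 32996) + 31926 = 110837981 + 31926 = 110869907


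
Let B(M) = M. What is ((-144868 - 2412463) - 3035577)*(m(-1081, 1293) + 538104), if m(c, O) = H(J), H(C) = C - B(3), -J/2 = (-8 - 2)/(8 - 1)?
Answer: -21066957572116/7 ≈ -3.0096e+12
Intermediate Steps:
J = 20/7 (J = -2*(-8 - 2)/(8 - 1) = -(-20)/7 = -2*(-10/7) = 20/7 ≈ 2.8571)
H(C) = -3 + C (H(C) = C - 1*3 = C - 3 = -3 + C)
m(c, O) = -⅐ (m(c, O) = -3 + 20/7 = -⅐)
((-144868 - 2412463) - 3035577)*(m(-1081, 1293) + 538104) = ((-144868 - 2412463) - 3035577)*(-⅐ + 538104) = (-2557331 - 3035577)*(3766727/7) = -5592908*3766727/7 = -21066957572116/7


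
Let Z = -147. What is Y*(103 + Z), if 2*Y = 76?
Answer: -1672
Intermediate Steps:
Y = 38 (Y = (½)*76 = 38)
Y*(103 + Z) = 38*(103 - 147) = 38*(-44) = -1672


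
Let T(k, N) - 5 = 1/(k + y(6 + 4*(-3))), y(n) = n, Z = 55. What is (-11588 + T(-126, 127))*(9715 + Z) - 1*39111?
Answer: -7471536271/66 ≈ -1.1321e+8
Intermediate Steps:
T(k, N) = 5 + 1/(-6 + k) (T(k, N) = 5 + 1/(k + (6 + 4*(-3))) = 5 + 1/(k + (6 - 12)) = 5 + 1/(k - 6) = 5 + 1/(-6 + k))
(-11588 + T(-126, 127))*(9715 + Z) - 1*39111 = (-11588 + (-29 + 5*(-126))/(-6 - 126))*(9715 + 55) - 1*39111 = (-11588 + (-29 - 630)/(-132))*9770 - 39111 = (-11588 - 1/132*(-659))*9770 - 39111 = (-11588 + 659/132)*9770 - 39111 = -1528957/132*9770 - 39111 = -7468954945/66 - 39111 = -7471536271/66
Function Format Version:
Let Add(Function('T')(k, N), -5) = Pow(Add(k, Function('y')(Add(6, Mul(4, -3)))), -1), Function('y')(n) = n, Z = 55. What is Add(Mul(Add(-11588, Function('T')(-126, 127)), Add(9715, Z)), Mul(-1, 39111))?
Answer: Rational(-7471536271, 66) ≈ -1.1321e+8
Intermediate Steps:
Function('T')(k, N) = Add(5, Pow(Add(-6, k), -1)) (Function('T')(k, N) = Add(5, Pow(Add(k, Add(6, Mul(4, -3))), -1)) = Add(5, Pow(Add(k, Add(6, -12)), -1)) = Add(5, Pow(Add(k, -6), -1)) = Add(5, Pow(Add(-6, k), -1)))
Add(Mul(Add(-11588, Function('T')(-126, 127)), Add(9715, Z)), Mul(-1, 39111)) = Add(Mul(Add(-11588, Mul(Pow(Add(-6, -126), -1), Add(-29, Mul(5, -126)))), Add(9715, 55)), Mul(-1, 39111)) = Add(Mul(Add(-11588, Mul(Pow(-132, -1), Add(-29, -630))), 9770), -39111) = Add(Mul(Add(-11588, Mul(Rational(-1, 132), -659)), 9770), -39111) = Add(Mul(Add(-11588, Rational(659, 132)), 9770), -39111) = Add(Mul(Rational(-1528957, 132), 9770), -39111) = Add(Rational(-7468954945, 66), -39111) = Rational(-7471536271, 66)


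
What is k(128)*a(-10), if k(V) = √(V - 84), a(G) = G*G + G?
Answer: 180*√11 ≈ 596.99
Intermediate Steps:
a(G) = G + G² (a(G) = G² + G = G + G²)
k(V) = √(-84 + V)
k(128)*a(-10) = √(-84 + 128)*(-10*(1 - 10)) = √44*(-10*(-9)) = (2*√11)*90 = 180*√11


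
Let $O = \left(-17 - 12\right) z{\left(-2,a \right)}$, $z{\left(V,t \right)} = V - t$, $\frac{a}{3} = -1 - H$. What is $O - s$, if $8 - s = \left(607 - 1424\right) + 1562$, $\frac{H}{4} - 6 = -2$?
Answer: $-684$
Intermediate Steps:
$H = 16$ ($H = 24 + 4 \left(-2\right) = 24 - 8 = 16$)
$a = -51$ ($a = 3 \left(-1 - 16\right) = 3 \left(-17\right) = -51$)
$s = -737$ ($s = 8 - \left(\left(607 - 1424\right) + 1562\right) = 8 - \left(-817 + 1562\right) = 8 - 745 = -737$)
$O = -1421$ ($O = \left(-17 - 12\right) \left(-2 - -51\right) = - 29 \left(-2 + 51\right) = \left(-29\right) 49 = -1421$)
$O - s = -1421 - -737 = -1421 + 737 = -684$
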